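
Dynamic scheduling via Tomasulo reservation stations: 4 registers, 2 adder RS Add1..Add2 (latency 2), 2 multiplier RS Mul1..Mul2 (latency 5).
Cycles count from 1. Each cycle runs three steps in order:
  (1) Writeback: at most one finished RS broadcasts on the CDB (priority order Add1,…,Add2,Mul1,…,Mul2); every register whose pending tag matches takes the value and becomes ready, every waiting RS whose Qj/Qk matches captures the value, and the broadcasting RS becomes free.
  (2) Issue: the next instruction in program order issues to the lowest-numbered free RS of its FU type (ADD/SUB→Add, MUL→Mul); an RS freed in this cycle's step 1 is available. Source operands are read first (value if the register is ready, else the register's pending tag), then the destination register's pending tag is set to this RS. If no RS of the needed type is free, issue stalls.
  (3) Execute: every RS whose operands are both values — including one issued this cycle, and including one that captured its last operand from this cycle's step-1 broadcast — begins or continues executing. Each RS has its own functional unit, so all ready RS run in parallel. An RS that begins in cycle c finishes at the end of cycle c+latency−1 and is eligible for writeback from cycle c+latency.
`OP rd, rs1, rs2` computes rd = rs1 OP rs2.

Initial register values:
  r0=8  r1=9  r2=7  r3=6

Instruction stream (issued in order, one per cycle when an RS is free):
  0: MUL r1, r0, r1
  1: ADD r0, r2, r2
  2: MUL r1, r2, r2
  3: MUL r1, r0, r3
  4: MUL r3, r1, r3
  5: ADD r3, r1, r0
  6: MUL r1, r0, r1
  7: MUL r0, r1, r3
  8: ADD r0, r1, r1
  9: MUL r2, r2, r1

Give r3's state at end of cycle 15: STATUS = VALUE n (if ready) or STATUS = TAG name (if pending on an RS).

STATUS = VALUE 98

  c1: issue MUL r1<-Mul1  regs: r0:8,r1:Mul1,r2:7,r3:6
  c2: issue ADD r0<-Add1  regs: r0:Add1,r1:Mul1,r2:7,r3:6
  c3: issue MUL r1<-Mul2  regs: r0:Add1,r1:Mul2,r2:7,r3:6
  c4: CDB Add1=14; stall  regs: r0:14,r1:Mul2,r2:7,r3:6
  c5: stall  regs: r0:14,r1:Mul2,r2:7,r3:6
  c6: CDB Mul1=72; issue MUL r1<-Mul1  regs: r0:14,r1:Mul1,r2:7,r3:6
  c7: stall  regs: r0:14,r1:Mul1,r2:7,r3:6
  c8: CDB Mul2=49; issue MUL r3<-Mul2  regs: r0:14,r1:Mul1,r2:7,r3:Mul2
  c9: issue ADD r3<-Add1  regs: r0:14,r1:Mul1,r2:7,r3:Add1
  c10: stall  regs: r0:14,r1:Mul1,r2:7,r3:Add1
  c11: CDB Mul1=84; issue MUL r1<-Mul1  regs: r0:14,r1:Mul1,r2:7,r3:Add1
  c12: stall  regs: r0:14,r1:Mul1,r2:7,r3:Add1
  c13: CDB Add1=98; stall  regs: r0:14,r1:Mul1,r2:7,r3:98
  c14: stall  regs: r0:14,r1:Mul1,r2:7,r3:98
  c15: stall  regs: r0:14,r1:Mul1,r2:7,r3:98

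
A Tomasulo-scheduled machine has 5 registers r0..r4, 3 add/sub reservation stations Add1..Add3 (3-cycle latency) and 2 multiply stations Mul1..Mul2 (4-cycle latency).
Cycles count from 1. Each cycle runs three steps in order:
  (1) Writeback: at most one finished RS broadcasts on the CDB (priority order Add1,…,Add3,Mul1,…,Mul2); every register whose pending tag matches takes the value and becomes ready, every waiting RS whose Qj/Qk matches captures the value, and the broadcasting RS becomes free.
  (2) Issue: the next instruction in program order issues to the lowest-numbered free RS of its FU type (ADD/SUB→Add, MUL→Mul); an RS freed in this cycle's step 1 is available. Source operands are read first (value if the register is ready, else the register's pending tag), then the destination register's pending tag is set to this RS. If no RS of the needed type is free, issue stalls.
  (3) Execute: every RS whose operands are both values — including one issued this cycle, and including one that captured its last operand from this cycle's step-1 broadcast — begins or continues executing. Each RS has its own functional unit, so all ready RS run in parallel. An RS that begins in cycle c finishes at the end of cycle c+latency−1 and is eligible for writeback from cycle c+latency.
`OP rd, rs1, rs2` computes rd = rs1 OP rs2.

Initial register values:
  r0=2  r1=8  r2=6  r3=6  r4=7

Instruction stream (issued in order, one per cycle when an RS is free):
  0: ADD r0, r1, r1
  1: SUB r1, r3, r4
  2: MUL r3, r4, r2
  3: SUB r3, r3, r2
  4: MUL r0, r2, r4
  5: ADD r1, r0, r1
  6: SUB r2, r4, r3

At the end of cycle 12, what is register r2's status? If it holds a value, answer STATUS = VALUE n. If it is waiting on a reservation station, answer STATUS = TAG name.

STATUS = TAG Add3

cycle 1: issue ADD r0<-Add1 // r0:Add1,r1:8,r2:6,r3:6,r4:7
cycle 2: issue SUB r1<-Add2 // r0:Add1,r1:Add2,r2:6,r3:6,r4:7
cycle 3: issue MUL r3<-Mul1 // r0:Add1,r1:Add2,r2:6,r3:Mul1,r4:7
cycle 4: CDB Add1=16; issue SUB r3<-Add1 // r0:16,r1:Add2,r2:6,r3:Add1,r4:7
cycle 5: CDB Add2=-1; issue MUL r0<-Mul2 // r0:Mul2,r1:-1,r2:6,r3:Add1,r4:7
cycle 6: issue ADD r1<-Add2 // r0:Mul2,r1:Add2,r2:6,r3:Add1,r4:7
cycle 7: CDB Mul1=42; issue SUB r2<-Add3 // r0:Mul2,r1:Add2,r2:Add3,r3:Add1,r4:7
cycle 8: - // r0:Mul2,r1:Add2,r2:Add3,r3:Add1,r4:7
cycle 9: CDB Mul2=42 // r0:42,r1:Add2,r2:Add3,r3:Add1,r4:7
cycle 10: CDB Add1=36 // r0:42,r1:Add2,r2:Add3,r3:36,r4:7
cycle 11: - // r0:42,r1:Add2,r2:Add3,r3:36,r4:7
cycle 12: CDB Add2=41 // r0:42,r1:41,r2:Add3,r3:36,r4:7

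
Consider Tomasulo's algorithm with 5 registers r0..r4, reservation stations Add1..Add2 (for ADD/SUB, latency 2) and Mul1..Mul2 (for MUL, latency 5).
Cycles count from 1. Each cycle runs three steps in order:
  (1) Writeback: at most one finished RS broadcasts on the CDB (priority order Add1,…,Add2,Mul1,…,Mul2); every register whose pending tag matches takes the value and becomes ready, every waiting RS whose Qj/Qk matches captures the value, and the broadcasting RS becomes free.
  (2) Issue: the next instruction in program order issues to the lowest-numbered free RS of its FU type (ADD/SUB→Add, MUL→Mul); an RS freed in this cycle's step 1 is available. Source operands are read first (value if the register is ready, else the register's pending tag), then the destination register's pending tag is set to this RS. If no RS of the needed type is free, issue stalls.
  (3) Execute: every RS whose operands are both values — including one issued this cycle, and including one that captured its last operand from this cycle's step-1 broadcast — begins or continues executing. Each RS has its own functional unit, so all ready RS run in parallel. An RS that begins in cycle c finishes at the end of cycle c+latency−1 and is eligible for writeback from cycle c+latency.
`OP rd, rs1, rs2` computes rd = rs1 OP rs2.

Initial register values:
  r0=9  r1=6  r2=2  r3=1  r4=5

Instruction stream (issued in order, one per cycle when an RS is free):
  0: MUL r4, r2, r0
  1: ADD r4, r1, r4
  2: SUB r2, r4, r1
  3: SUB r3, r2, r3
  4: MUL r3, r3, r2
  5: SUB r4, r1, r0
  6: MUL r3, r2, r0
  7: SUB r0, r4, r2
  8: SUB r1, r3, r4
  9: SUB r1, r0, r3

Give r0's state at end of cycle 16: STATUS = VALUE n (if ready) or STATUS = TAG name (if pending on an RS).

cycle 1: issue MUL r4<-Mul1 // r0:9,r1:6,r2:2,r3:1,r4:Mul1
cycle 2: issue ADD r4<-Add1 // r0:9,r1:6,r2:2,r3:1,r4:Add1
cycle 3: issue SUB r2<-Add2 // r0:9,r1:6,r2:Add2,r3:1,r4:Add1
cycle 4: stall // r0:9,r1:6,r2:Add2,r3:1,r4:Add1
cycle 5: stall // r0:9,r1:6,r2:Add2,r3:1,r4:Add1
cycle 6: CDB Mul1=18; stall // r0:9,r1:6,r2:Add2,r3:1,r4:Add1
cycle 7: stall // r0:9,r1:6,r2:Add2,r3:1,r4:Add1
cycle 8: CDB Add1=24; issue SUB r3<-Add1 // r0:9,r1:6,r2:Add2,r3:Add1,r4:24
cycle 9: issue MUL r3<-Mul1 // r0:9,r1:6,r2:Add2,r3:Mul1,r4:24
cycle 10: CDB Add2=18; issue SUB r4<-Add2 // r0:9,r1:6,r2:18,r3:Mul1,r4:Add2
cycle 11: issue MUL r3<-Mul2 // r0:9,r1:6,r2:18,r3:Mul2,r4:Add2
cycle 12: CDB Add1=17; issue SUB r0<-Add1 // r0:Add1,r1:6,r2:18,r3:Mul2,r4:Add2
cycle 13: CDB Add2=-3; issue SUB r1<-Add2 // r0:Add1,r1:Add2,r2:18,r3:Mul2,r4:-3
cycle 14: stall // r0:Add1,r1:Add2,r2:18,r3:Mul2,r4:-3
cycle 15: CDB Add1=-21; issue SUB r1<-Add1 // r0:-21,r1:Add1,r2:18,r3:Mul2,r4:-3
cycle 16: CDB Mul2=162 // r0:-21,r1:Add1,r2:18,r3:162,r4:-3

STATUS = VALUE -21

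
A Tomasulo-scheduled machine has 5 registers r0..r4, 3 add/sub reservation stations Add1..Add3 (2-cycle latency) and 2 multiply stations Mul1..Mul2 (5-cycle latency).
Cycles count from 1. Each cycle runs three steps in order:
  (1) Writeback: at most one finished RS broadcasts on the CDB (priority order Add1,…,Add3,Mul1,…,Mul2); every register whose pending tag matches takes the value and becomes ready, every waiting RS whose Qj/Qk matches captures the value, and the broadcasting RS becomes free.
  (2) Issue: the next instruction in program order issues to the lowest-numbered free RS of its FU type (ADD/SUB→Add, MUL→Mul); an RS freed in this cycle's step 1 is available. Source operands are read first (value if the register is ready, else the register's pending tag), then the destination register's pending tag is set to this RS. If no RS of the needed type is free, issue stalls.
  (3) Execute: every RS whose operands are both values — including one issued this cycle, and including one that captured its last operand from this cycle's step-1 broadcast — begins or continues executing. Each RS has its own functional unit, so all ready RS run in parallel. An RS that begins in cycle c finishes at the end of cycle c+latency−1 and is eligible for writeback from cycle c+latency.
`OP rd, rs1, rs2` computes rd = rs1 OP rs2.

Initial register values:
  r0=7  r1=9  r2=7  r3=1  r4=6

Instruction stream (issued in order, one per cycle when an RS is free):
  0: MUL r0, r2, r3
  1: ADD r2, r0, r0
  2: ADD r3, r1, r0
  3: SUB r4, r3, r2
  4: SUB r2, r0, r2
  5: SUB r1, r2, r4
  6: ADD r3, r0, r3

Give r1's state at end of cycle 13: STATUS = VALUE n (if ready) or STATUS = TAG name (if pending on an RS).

STATUS = VALUE -9

  c1: issue MUL r0<-Mul1  regs: r0:Mul1,r1:9,r2:7,r3:1,r4:6
  c2: issue ADD r2<-Add1  regs: r0:Mul1,r1:9,r2:Add1,r3:1,r4:6
  c3: issue ADD r3<-Add2  regs: r0:Mul1,r1:9,r2:Add1,r3:Add2,r4:6
  c4: issue SUB r4<-Add3  regs: r0:Mul1,r1:9,r2:Add1,r3:Add2,r4:Add3
  c5: stall  regs: r0:Mul1,r1:9,r2:Add1,r3:Add2,r4:Add3
  c6: CDB Mul1=7; stall  regs: r0:7,r1:9,r2:Add1,r3:Add2,r4:Add3
  c7: stall  regs: r0:7,r1:9,r2:Add1,r3:Add2,r4:Add3
  c8: CDB Add1=14; issue SUB r2<-Add1  regs: r0:7,r1:9,r2:Add1,r3:Add2,r4:Add3
  c9: CDB Add2=16; issue SUB r1<-Add2  regs: r0:7,r1:Add2,r2:Add1,r3:16,r4:Add3
  c10: CDB Add1=-7; issue ADD r3<-Add1  regs: r0:7,r1:Add2,r2:-7,r3:Add1,r4:Add3
  c11: CDB Add3=2  regs: r0:7,r1:Add2,r2:-7,r3:Add1,r4:2
  c12: CDB Add1=23  regs: r0:7,r1:Add2,r2:-7,r3:23,r4:2
  c13: CDB Add2=-9  regs: r0:7,r1:-9,r2:-7,r3:23,r4:2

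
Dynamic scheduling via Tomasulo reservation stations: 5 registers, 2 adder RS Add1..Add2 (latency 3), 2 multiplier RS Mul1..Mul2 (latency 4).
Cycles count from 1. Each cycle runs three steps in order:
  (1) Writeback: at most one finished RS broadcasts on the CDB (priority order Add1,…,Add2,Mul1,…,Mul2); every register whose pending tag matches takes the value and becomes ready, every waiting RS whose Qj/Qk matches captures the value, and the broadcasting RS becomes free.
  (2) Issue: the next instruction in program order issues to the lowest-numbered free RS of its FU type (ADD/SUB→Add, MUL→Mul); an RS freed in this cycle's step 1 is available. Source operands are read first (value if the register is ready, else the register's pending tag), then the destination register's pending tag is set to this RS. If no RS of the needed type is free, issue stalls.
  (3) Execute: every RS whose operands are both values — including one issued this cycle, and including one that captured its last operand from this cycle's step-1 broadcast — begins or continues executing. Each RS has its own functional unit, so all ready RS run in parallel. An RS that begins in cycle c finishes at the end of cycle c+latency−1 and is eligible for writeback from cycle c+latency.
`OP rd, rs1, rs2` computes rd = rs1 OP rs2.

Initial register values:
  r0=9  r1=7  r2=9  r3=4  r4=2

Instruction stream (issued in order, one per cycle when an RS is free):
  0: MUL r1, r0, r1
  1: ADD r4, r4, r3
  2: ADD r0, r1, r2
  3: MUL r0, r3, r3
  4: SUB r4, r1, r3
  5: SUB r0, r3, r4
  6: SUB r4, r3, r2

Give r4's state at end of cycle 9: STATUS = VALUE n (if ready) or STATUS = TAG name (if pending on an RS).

c1: issue MUL r1<-Mul1 | r0:9,r1:Mul1,r2:9,r3:4,r4:2
c2: issue ADD r4<-Add1 | r0:9,r1:Mul1,r2:9,r3:4,r4:Add1
c3: issue ADD r0<-Add2 | r0:Add2,r1:Mul1,r2:9,r3:4,r4:Add1
c4: issue MUL r0<-Mul2 | r0:Mul2,r1:Mul1,r2:9,r3:4,r4:Add1
c5: CDB Add1=6; issue SUB r4<-Add1 | r0:Mul2,r1:Mul1,r2:9,r3:4,r4:Add1
c6: CDB Mul1=63; stall | r0:Mul2,r1:63,r2:9,r3:4,r4:Add1
c7: stall | r0:Mul2,r1:63,r2:9,r3:4,r4:Add1
c8: CDB Mul2=16; stall | r0:16,r1:63,r2:9,r3:4,r4:Add1
c9: CDB Add1=59; issue SUB r0<-Add1 | r0:Add1,r1:63,r2:9,r3:4,r4:59

STATUS = VALUE 59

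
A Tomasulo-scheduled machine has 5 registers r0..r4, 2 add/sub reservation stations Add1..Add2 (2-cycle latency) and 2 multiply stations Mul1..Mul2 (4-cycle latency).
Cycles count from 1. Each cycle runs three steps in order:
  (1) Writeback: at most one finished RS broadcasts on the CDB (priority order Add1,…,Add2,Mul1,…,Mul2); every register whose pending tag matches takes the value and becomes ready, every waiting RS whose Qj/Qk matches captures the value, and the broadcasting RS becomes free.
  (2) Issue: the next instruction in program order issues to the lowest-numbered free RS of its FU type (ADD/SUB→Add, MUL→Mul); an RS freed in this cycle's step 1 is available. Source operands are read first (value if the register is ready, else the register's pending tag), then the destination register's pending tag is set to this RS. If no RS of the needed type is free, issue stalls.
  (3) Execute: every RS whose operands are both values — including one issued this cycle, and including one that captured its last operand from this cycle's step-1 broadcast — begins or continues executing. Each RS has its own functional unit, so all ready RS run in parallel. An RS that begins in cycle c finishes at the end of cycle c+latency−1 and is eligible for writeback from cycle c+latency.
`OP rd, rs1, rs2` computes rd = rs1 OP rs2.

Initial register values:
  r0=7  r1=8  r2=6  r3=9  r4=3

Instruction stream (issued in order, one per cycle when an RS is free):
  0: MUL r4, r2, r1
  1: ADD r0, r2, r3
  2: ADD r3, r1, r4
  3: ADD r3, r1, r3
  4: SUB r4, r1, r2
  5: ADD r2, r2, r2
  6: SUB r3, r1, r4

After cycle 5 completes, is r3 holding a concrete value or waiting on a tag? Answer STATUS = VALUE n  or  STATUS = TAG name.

STATUS = TAG Add1

  c1: issue MUL r4<-Mul1  regs: r0:7,r1:8,r2:6,r3:9,r4:Mul1
  c2: issue ADD r0<-Add1  regs: r0:Add1,r1:8,r2:6,r3:9,r4:Mul1
  c3: issue ADD r3<-Add2  regs: r0:Add1,r1:8,r2:6,r3:Add2,r4:Mul1
  c4: CDB Add1=15; issue ADD r3<-Add1  regs: r0:15,r1:8,r2:6,r3:Add1,r4:Mul1
  c5: CDB Mul1=48; stall  regs: r0:15,r1:8,r2:6,r3:Add1,r4:48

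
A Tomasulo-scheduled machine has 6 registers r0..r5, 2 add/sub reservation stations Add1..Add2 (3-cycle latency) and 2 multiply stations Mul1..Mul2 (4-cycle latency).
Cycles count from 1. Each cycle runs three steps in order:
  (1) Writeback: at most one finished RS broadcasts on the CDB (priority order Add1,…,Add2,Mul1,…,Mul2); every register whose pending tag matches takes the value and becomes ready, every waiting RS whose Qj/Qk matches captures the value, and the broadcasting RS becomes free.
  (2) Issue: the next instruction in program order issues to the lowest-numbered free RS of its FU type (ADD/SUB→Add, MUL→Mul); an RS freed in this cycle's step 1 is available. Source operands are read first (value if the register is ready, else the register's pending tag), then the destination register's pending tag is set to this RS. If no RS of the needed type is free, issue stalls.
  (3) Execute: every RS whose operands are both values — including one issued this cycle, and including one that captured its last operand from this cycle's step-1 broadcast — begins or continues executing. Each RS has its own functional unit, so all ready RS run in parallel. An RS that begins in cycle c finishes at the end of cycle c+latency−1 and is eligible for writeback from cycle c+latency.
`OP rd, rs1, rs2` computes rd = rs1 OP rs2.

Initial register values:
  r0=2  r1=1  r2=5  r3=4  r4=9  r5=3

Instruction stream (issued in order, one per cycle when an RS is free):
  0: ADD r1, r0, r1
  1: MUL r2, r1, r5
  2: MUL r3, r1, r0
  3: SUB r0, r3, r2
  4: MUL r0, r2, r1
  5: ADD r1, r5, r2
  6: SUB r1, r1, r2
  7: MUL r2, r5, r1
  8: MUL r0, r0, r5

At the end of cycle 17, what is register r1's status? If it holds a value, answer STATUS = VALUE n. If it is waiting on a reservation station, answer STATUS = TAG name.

c1: issue ADD r1<-Add1 | r0:2,r1:Add1,r2:5,r3:4,r4:9,r5:3
c2: issue MUL r2<-Mul1 | r0:2,r1:Add1,r2:Mul1,r3:4,r4:9,r5:3
c3: issue MUL r3<-Mul2 | r0:2,r1:Add1,r2:Mul1,r3:Mul2,r4:9,r5:3
c4: CDB Add1=3; issue SUB r0<-Add1 | r0:Add1,r1:3,r2:Mul1,r3:Mul2,r4:9,r5:3
c5: stall | r0:Add1,r1:3,r2:Mul1,r3:Mul2,r4:9,r5:3
c6: stall | r0:Add1,r1:3,r2:Mul1,r3:Mul2,r4:9,r5:3
c7: stall | r0:Add1,r1:3,r2:Mul1,r3:Mul2,r4:9,r5:3
c8: CDB Mul1=9; issue MUL r0<-Mul1 | r0:Mul1,r1:3,r2:9,r3:Mul2,r4:9,r5:3
c9: CDB Mul2=6; issue ADD r1<-Add2 | r0:Mul1,r1:Add2,r2:9,r3:6,r4:9,r5:3
c10: stall | r0:Mul1,r1:Add2,r2:9,r3:6,r4:9,r5:3
c11: stall | r0:Mul1,r1:Add2,r2:9,r3:6,r4:9,r5:3
c12: CDB Add1=-3; issue SUB r1<-Add1 | r0:Mul1,r1:Add1,r2:9,r3:6,r4:9,r5:3
c13: CDB Add2=12; issue MUL r2<-Mul2 | r0:Mul1,r1:Add1,r2:Mul2,r3:6,r4:9,r5:3
c14: CDB Mul1=27; issue MUL r0<-Mul1 | r0:Mul1,r1:Add1,r2:Mul2,r3:6,r4:9,r5:3
c15: - | r0:Mul1,r1:Add1,r2:Mul2,r3:6,r4:9,r5:3
c16: CDB Add1=3 | r0:Mul1,r1:3,r2:Mul2,r3:6,r4:9,r5:3
c17: - | r0:Mul1,r1:3,r2:Mul2,r3:6,r4:9,r5:3

STATUS = VALUE 3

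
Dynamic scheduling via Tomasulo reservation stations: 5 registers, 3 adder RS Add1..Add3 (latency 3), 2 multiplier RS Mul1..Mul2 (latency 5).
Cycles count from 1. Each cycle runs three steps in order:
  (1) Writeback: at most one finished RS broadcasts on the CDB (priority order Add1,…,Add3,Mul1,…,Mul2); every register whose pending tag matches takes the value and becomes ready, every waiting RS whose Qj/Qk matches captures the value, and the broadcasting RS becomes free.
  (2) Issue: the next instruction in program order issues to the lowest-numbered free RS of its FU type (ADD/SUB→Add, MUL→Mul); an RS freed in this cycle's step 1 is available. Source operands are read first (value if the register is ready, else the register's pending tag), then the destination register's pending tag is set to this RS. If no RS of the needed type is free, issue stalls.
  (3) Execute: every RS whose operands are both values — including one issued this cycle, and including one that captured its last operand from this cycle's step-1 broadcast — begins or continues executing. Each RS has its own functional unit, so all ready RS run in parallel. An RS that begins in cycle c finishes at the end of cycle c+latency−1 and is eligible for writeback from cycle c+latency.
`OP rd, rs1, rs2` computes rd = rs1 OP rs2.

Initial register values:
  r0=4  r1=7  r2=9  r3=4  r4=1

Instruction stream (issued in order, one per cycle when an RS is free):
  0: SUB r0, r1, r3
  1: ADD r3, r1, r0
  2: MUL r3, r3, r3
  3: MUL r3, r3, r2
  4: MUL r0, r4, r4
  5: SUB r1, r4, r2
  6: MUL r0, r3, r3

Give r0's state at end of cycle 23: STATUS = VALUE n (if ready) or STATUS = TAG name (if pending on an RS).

  c1: issue SUB r0<-Add1  regs: r0:Add1,r1:7,r2:9,r3:4,r4:1
  c2: issue ADD r3<-Add2  regs: r0:Add1,r1:7,r2:9,r3:Add2,r4:1
  c3: issue MUL r3<-Mul1  regs: r0:Add1,r1:7,r2:9,r3:Mul1,r4:1
  c4: CDB Add1=3; issue MUL r3<-Mul2  regs: r0:3,r1:7,r2:9,r3:Mul2,r4:1
  c5: stall  regs: r0:3,r1:7,r2:9,r3:Mul2,r4:1
  c6: stall  regs: r0:3,r1:7,r2:9,r3:Mul2,r4:1
  c7: CDB Add2=10; stall  regs: r0:3,r1:7,r2:9,r3:Mul2,r4:1
  c8: stall  regs: r0:3,r1:7,r2:9,r3:Mul2,r4:1
  c9: stall  regs: r0:3,r1:7,r2:9,r3:Mul2,r4:1
  c10: stall  regs: r0:3,r1:7,r2:9,r3:Mul2,r4:1
  c11: stall  regs: r0:3,r1:7,r2:9,r3:Mul2,r4:1
  c12: CDB Mul1=100; issue MUL r0<-Mul1  regs: r0:Mul1,r1:7,r2:9,r3:Mul2,r4:1
  c13: issue SUB r1<-Add1  regs: r0:Mul1,r1:Add1,r2:9,r3:Mul2,r4:1
  c14: stall  regs: r0:Mul1,r1:Add1,r2:9,r3:Mul2,r4:1
  c15: stall  regs: r0:Mul1,r1:Add1,r2:9,r3:Mul2,r4:1
  c16: CDB Add1=-8; stall  regs: r0:Mul1,r1:-8,r2:9,r3:Mul2,r4:1
  c17: CDB Mul1=1; issue MUL r0<-Mul1  regs: r0:Mul1,r1:-8,r2:9,r3:Mul2,r4:1
  c18: CDB Mul2=900  regs: r0:Mul1,r1:-8,r2:9,r3:900,r4:1
  c19: -  regs: r0:Mul1,r1:-8,r2:9,r3:900,r4:1
  c20: -  regs: r0:Mul1,r1:-8,r2:9,r3:900,r4:1
  c21: -  regs: r0:Mul1,r1:-8,r2:9,r3:900,r4:1
  c22: -  regs: r0:Mul1,r1:-8,r2:9,r3:900,r4:1
  c23: CDB Mul1=810000  regs: r0:810000,r1:-8,r2:9,r3:900,r4:1

STATUS = VALUE 810000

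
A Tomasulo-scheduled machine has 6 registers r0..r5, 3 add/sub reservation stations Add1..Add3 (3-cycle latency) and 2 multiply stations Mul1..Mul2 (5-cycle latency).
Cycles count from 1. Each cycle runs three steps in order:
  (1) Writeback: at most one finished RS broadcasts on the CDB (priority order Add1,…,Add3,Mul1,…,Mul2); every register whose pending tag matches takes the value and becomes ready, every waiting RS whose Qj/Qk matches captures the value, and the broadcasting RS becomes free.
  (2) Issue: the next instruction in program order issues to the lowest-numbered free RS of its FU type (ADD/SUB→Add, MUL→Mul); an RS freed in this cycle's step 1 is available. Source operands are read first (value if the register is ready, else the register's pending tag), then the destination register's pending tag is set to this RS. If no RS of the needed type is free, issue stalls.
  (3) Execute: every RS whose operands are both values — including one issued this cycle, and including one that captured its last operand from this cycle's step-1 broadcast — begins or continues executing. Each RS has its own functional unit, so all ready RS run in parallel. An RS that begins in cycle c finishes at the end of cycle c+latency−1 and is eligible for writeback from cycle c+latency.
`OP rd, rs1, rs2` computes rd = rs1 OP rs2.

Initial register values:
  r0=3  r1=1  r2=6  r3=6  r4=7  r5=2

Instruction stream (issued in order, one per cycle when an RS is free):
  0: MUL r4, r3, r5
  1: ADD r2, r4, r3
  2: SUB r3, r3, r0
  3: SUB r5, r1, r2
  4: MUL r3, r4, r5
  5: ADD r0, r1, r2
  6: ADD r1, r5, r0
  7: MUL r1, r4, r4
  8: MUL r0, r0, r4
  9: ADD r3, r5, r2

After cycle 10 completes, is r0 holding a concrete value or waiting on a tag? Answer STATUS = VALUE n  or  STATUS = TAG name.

c1: issue MUL r4<-Mul1 | r0:3,r1:1,r2:6,r3:6,r4:Mul1,r5:2
c2: issue ADD r2<-Add1 | r0:3,r1:1,r2:Add1,r3:6,r4:Mul1,r5:2
c3: issue SUB r3<-Add2 | r0:3,r1:1,r2:Add1,r3:Add2,r4:Mul1,r5:2
c4: issue SUB r5<-Add3 | r0:3,r1:1,r2:Add1,r3:Add2,r4:Mul1,r5:Add3
c5: issue MUL r3<-Mul2 | r0:3,r1:1,r2:Add1,r3:Mul2,r4:Mul1,r5:Add3
c6: CDB Add2=3; issue ADD r0<-Add2 | r0:Add2,r1:1,r2:Add1,r3:Mul2,r4:Mul1,r5:Add3
c7: CDB Mul1=12; stall | r0:Add2,r1:1,r2:Add1,r3:Mul2,r4:12,r5:Add3
c8: stall | r0:Add2,r1:1,r2:Add1,r3:Mul2,r4:12,r5:Add3
c9: stall | r0:Add2,r1:1,r2:Add1,r3:Mul2,r4:12,r5:Add3
c10: CDB Add1=18; issue ADD r1<-Add1 | r0:Add2,r1:Add1,r2:18,r3:Mul2,r4:12,r5:Add3

STATUS = TAG Add2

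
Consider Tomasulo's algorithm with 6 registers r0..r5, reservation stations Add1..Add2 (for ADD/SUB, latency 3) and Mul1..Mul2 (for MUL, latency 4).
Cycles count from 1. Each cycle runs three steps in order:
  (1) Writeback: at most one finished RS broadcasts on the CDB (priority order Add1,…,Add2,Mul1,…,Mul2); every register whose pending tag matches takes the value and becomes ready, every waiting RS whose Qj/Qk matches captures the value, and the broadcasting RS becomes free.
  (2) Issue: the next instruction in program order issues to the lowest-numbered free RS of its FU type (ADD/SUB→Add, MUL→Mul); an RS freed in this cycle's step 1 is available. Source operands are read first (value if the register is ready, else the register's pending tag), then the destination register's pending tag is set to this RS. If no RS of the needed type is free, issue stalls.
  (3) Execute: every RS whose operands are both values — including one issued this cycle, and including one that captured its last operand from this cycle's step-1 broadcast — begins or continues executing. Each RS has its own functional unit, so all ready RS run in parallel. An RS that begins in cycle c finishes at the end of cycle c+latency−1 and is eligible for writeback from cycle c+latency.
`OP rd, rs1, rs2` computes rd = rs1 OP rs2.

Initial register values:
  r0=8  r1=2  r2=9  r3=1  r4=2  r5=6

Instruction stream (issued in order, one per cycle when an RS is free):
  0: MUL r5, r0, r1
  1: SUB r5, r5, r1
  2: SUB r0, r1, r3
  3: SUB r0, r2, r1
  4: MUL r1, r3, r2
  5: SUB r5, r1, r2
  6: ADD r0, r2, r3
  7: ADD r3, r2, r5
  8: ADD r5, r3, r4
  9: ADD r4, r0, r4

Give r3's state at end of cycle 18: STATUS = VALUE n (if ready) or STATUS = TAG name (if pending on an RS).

cycle 1: issue MUL r5<-Mul1 // r0:8,r1:2,r2:9,r3:1,r4:2,r5:Mul1
cycle 2: issue SUB r5<-Add1 // r0:8,r1:2,r2:9,r3:1,r4:2,r5:Add1
cycle 3: issue SUB r0<-Add2 // r0:Add2,r1:2,r2:9,r3:1,r4:2,r5:Add1
cycle 4: stall // r0:Add2,r1:2,r2:9,r3:1,r4:2,r5:Add1
cycle 5: CDB Mul1=16; stall // r0:Add2,r1:2,r2:9,r3:1,r4:2,r5:Add1
cycle 6: CDB Add2=1; issue SUB r0<-Add2 // r0:Add2,r1:2,r2:9,r3:1,r4:2,r5:Add1
cycle 7: issue MUL r1<-Mul1 // r0:Add2,r1:Mul1,r2:9,r3:1,r4:2,r5:Add1
cycle 8: CDB Add1=14; issue SUB r5<-Add1 // r0:Add2,r1:Mul1,r2:9,r3:1,r4:2,r5:Add1
cycle 9: CDB Add2=7; issue ADD r0<-Add2 // r0:Add2,r1:Mul1,r2:9,r3:1,r4:2,r5:Add1
cycle 10: stall // r0:Add2,r1:Mul1,r2:9,r3:1,r4:2,r5:Add1
cycle 11: CDB Mul1=9; stall // r0:Add2,r1:9,r2:9,r3:1,r4:2,r5:Add1
cycle 12: CDB Add2=10; issue ADD r3<-Add2 // r0:10,r1:9,r2:9,r3:Add2,r4:2,r5:Add1
cycle 13: stall // r0:10,r1:9,r2:9,r3:Add2,r4:2,r5:Add1
cycle 14: CDB Add1=0; issue ADD r5<-Add1 // r0:10,r1:9,r2:9,r3:Add2,r4:2,r5:Add1
cycle 15: stall // r0:10,r1:9,r2:9,r3:Add2,r4:2,r5:Add1
cycle 16: stall // r0:10,r1:9,r2:9,r3:Add2,r4:2,r5:Add1
cycle 17: CDB Add2=9; issue ADD r4<-Add2 // r0:10,r1:9,r2:9,r3:9,r4:Add2,r5:Add1
cycle 18: - // r0:10,r1:9,r2:9,r3:9,r4:Add2,r5:Add1

STATUS = VALUE 9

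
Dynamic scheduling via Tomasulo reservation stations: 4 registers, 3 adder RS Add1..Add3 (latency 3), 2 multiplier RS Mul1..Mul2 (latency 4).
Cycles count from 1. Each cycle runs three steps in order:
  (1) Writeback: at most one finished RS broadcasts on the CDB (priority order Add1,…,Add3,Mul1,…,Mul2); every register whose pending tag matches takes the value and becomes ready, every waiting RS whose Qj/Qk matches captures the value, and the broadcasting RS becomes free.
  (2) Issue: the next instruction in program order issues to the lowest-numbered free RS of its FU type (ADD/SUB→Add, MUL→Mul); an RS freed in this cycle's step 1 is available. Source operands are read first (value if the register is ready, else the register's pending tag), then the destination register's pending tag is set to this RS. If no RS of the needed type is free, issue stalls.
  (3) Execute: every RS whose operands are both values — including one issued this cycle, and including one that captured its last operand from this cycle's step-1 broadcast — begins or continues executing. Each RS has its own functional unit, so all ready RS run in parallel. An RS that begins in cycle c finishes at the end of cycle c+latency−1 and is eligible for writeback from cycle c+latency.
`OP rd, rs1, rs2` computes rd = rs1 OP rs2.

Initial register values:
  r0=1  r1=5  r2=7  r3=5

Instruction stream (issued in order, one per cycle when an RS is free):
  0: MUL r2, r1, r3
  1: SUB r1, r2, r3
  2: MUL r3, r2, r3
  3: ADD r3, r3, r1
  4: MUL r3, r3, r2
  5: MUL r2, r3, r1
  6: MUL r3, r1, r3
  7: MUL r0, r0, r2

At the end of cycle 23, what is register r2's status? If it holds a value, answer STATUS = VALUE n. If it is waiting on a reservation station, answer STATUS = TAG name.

cycle 1: issue MUL r2<-Mul1 // r0:1,r1:5,r2:Mul1,r3:5
cycle 2: issue SUB r1<-Add1 // r0:1,r1:Add1,r2:Mul1,r3:5
cycle 3: issue MUL r3<-Mul2 // r0:1,r1:Add1,r2:Mul1,r3:Mul2
cycle 4: issue ADD r3<-Add2 // r0:1,r1:Add1,r2:Mul1,r3:Add2
cycle 5: CDB Mul1=25; issue MUL r3<-Mul1 // r0:1,r1:Add1,r2:25,r3:Mul1
cycle 6: stall // r0:1,r1:Add1,r2:25,r3:Mul1
cycle 7: stall // r0:1,r1:Add1,r2:25,r3:Mul1
cycle 8: CDB Add1=20; stall // r0:1,r1:20,r2:25,r3:Mul1
cycle 9: CDB Mul2=125; issue MUL r2<-Mul2 // r0:1,r1:20,r2:Mul2,r3:Mul1
cycle 10: stall // r0:1,r1:20,r2:Mul2,r3:Mul1
cycle 11: stall // r0:1,r1:20,r2:Mul2,r3:Mul1
cycle 12: CDB Add2=145; stall // r0:1,r1:20,r2:Mul2,r3:Mul1
cycle 13: stall // r0:1,r1:20,r2:Mul2,r3:Mul1
cycle 14: stall // r0:1,r1:20,r2:Mul2,r3:Mul1
cycle 15: stall // r0:1,r1:20,r2:Mul2,r3:Mul1
cycle 16: CDB Mul1=3625; issue MUL r3<-Mul1 // r0:1,r1:20,r2:Mul2,r3:Mul1
cycle 17: stall // r0:1,r1:20,r2:Mul2,r3:Mul1
cycle 18: stall // r0:1,r1:20,r2:Mul2,r3:Mul1
cycle 19: stall // r0:1,r1:20,r2:Mul2,r3:Mul1
cycle 20: CDB Mul1=72500; issue MUL r0<-Mul1 // r0:Mul1,r1:20,r2:Mul2,r3:72500
cycle 21: CDB Mul2=72500 // r0:Mul1,r1:20,r2:72500,r3:72500
cycle 22: - // r0:Mul1,r1:20,r2:72500,r3:72500
cycle 23: - // r0:Mul1,r1:20,r2:72500,r3:72500

STATUS = VALUE 72500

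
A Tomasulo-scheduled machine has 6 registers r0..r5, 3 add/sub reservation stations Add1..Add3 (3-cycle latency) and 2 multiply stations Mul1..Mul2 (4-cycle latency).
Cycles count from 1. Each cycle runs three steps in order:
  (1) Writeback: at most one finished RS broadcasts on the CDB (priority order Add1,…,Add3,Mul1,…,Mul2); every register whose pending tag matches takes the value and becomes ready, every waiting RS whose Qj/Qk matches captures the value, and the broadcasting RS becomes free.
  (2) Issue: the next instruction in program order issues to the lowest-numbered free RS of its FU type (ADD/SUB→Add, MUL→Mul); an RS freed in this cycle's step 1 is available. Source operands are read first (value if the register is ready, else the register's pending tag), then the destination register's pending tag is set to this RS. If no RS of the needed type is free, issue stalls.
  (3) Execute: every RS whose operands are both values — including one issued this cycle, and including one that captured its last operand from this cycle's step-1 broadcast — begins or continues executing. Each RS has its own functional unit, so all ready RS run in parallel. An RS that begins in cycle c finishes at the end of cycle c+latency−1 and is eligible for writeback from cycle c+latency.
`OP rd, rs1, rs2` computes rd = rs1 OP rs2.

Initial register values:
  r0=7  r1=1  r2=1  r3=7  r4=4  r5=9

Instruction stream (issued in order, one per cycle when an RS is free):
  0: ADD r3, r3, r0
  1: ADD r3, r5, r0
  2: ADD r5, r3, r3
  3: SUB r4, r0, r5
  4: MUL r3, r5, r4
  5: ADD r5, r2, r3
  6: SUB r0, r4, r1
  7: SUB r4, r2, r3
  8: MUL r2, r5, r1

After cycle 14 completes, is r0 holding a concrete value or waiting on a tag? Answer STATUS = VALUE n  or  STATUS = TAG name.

c1: issue ADD r3<-Add1 | r0:7,r1:1,r2:1,r3:Add1,r4:4,r5:9
c2: issue ADD r3<-Add2 | r0:7,r1:1,r2:1,r3:Add2,r4:4,r5:9
c3: issue ADD r5<-Add3 | r0:7,r1:1,r2:1,r3:Add2,r4:4,r5:Add3
c4: CDB Add1=14; issue SUB r4<-Add1 | r0:7,r1:1,r2:1,r3:Add2,r4:Add1,r5:Add3
c5: CDB Add2=16; issue MUL r3<-Mul1 | r0:7,r1:1,r2:1,r3:Mul1,r4:Add1,r5:Add3
c6: issue ADD r5<-Add2 | r0:7,r1:1,r2:1,r3:Mul1,r4:Add1,r5:Add2
c7: stall | r0:7,r1:1,r2:1,r3:Mul1,r4:Add1,r5:Add2
c8: CDB Add3=32; issue SUB r0<-Add3 | r0:Add3,r1:1,r2:1,r3:Mul1,r4:Add1,r5:Add2
c9: stall | r0:Add3,r1:1,r2:1,r3:Mul1,r4:Add1,r5:Add2
c10: stall | r0:Add3,r1:1,r2:1,r3:Mul1,r4:Add1,r5:Add2
c11: CDB Add1=-25; issue SUB r4<-Add1 | r0:Add3,r1:1,r2:1,r3:Mul1,r4:Add1,r5:Add2
c12: issue MUL r2<-Mul2 | r0:Add3,r1:1,r2:Mul2,r3:Mul1,r4:Add1,r5:Add2
c13: - | r0:Add3,r1:1,r2:Mul2,r3:Mul1,r4:Add1,r5:Add2
c14: CDB Add3=-26 | r0:-26,r1:1,r2:Mul2,r3:Mul1,r4:Add1,r5:Add2

STATUS = VALUE -26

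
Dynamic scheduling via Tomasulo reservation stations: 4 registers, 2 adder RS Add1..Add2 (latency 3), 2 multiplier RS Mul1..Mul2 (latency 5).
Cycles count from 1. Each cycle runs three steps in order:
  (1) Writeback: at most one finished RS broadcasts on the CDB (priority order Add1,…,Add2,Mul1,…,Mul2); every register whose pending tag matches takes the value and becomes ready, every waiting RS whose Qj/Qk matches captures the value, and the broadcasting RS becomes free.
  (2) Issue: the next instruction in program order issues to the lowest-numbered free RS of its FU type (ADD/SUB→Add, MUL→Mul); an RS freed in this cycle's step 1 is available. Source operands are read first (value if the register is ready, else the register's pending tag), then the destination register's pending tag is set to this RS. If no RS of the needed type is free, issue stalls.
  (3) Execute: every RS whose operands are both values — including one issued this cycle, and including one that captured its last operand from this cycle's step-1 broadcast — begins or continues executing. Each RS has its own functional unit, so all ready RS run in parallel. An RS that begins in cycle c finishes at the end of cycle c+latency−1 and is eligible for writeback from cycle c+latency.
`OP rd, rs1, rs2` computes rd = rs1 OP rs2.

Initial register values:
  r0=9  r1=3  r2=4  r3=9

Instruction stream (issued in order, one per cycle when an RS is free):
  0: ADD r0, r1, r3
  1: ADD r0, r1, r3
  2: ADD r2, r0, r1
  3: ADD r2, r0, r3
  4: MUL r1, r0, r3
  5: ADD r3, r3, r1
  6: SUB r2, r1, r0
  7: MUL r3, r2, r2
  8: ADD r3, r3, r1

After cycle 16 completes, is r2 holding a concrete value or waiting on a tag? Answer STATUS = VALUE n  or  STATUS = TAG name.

c1: issue ADD r0<-Add1 | r0:Add1,r1:3,r2:4,r3:9
c2: issue ADD r0<-Add2 | r0:Add2,r1:3,r2:4,r3:9
c3: stall | r0:Add2,r1:3,r2:4,r3:9
c4: CDB Add1=12; issue ADD r2<-Add1 | r0:Add2,r1:3,r2:Add1,r3:9
c5: CDB Add2=12; issue ADD r2<-Add2 | r0:12,r1:3,r2:Add2,r3:9
c6: issue MUL r1<-Mul1 | r0:12,r1:Mul1,r2:Add2,r3:9
c7: stall | r0:12,r1:Mul1,r2:Add2,r3:9
c8: CDB Add1=15; issue ADD r3<-Add1 | r0:12,r1:Mul1,r2:Add2,r3:Add1
c9: CDB Add2=21; issue SUB r2<-Add2 | r0:12,r1:Mul1,r2:Add2,r3:Add1
c10: issue MUL r3<-Mul2 | r0:12,r1:Mul1,r2:Add2,r3:Mul2
c11: CDB Mul1=108; stall | r0:12,r1:108,r2:Add2,r3:Mul2
c12: stall | r0:12,r1:108,r2:Add2,r3:Mul2
c13: stall | r0:12,r1:108,r2:Add2,r3:Mul2
c14: CDB Add1=117; issue ADD r3<-Add1 | r0:12,r1:108,r2:Add2,r3:Add1
c15: CDB Add2=96 | r0:12,r1:108,r2:96,r3:Add1
c16: - | r0:12,r1:108,r2:96,r3:Add1

STATUS = VALUE 96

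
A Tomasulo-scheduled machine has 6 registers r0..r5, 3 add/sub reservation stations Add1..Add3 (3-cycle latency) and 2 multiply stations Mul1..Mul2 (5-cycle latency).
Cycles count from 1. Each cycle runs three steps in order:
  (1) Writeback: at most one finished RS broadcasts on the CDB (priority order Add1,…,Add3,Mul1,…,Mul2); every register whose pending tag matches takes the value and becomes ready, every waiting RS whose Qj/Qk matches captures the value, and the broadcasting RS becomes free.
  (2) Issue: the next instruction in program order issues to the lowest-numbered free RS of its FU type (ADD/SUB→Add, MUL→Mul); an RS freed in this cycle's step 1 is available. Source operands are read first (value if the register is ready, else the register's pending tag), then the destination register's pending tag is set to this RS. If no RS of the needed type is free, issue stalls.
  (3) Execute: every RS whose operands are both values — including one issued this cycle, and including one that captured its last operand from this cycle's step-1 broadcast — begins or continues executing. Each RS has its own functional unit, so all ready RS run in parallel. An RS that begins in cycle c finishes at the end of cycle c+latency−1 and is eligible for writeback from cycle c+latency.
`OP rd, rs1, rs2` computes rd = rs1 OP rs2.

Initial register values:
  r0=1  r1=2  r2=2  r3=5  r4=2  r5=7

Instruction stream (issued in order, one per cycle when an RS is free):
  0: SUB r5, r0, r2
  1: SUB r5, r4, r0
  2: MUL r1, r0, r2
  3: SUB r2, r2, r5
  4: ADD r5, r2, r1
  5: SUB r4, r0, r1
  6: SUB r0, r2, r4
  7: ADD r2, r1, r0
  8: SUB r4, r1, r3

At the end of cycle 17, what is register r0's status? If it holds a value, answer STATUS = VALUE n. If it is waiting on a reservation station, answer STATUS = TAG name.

c1: issue SUB r5<-Add1 | r0:1,r1:2,r2:2,r3:5,r4:2,r5:Add1
c2: issue SUB r5<-Add2 | r0:1,r1:2,r2:2,r3:5,r4:2,r5:Add2
c3: issue MUL r1<-Mul1 | r0:1,r1:Mul1,r2:2,r3:5,r4:2,r5:Add2
c4: CDB Add1=-1; issue SUB r2<-Add1 | r0:1,r1:Mul1,r2:Add1,r3:5,r4:2,r5:Add2
c5: CDB Add2=1; issue ADD r5<-Add2 | r0:1,r1:Mul1,r2:Add1,r3:5,r4:2,r5:Add2
c6: issue SUB r4<-Add3 | r0:1,r1:Mul1,r2:Add1,r3:5,r4:Add3,r5:Add2
c7: stall | r0:1,r1:Mul1,r2:Add1,r3:5,r4:Add3,r5:Add2
c8: CDB Add1=1; issue SUB r0<-Add1 | r0:Add1,r1:Mul1,r2:1,r3:5,r4:Add3,r5:Add2
c9: CDB Mul1=2; stall | r0:Add1,r1:2,r2:1,r3:5,r4:Add3,r5:Add2
c10: stall | r0:Add1,r1:2,r2:1,r3:5,r4:Add3,r5:Add2
c11: stall | r0:Add1,r1:2,r2:1,r3:5,r4:Add3,r5:Add2
c12: CDB Add2=3; issue ADD r2<-Add2 | r0:Add1,r1:2,r2:Add2,r3:5,r4:Add3,r5:3
c13: CDB Add3=-1; issue SUB r4<-Add3 | r0:Add1,r1:2,r2:Add2,r3:5,r4:Add3,r5:3
c14: - | r0:Add1,r1:2,r2:Add2,r3:5,r4:Add3,r5:3
c15: - | r0:Add1,r1:2,r2:Add2,r3:5,r4:Add3,r5:3
c16: CDB Add1=2 | r0:2,r1:2,r2:Add2,r3:5,r4:Add3,r5:3
c17: CDB Add3=-3 | r0:2,r1:2,r2:Add2,r3:5,r4:-3,r5:3

STATUS = VALUE 2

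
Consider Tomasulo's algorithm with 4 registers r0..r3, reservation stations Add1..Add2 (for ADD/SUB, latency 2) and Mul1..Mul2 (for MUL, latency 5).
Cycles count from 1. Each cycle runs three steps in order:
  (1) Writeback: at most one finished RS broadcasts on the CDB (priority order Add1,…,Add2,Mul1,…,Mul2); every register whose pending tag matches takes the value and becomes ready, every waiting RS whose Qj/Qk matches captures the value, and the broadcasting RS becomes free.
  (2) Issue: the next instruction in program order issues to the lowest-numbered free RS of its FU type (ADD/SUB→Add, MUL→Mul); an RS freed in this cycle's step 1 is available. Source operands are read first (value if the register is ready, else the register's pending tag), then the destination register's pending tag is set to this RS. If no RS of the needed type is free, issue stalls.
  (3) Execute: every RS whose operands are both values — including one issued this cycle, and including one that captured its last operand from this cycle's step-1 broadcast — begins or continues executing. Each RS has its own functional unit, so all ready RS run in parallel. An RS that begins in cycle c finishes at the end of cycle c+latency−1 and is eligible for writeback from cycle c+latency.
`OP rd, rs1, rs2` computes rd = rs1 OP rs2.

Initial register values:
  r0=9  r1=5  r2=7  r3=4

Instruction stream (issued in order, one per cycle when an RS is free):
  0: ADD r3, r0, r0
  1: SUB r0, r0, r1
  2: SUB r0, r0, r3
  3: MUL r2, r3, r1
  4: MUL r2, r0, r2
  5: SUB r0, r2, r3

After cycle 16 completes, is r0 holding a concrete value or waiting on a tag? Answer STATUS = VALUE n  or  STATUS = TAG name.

c1: issue ADD r3<-Add1 | r0:9,r1:5,r2:7,r3:Add1
c2: issue SUB r0<-Add2 | r0:Add2,r1:5,r2:7,r3:Add1
c3: CDB Add1=18; issue SUB r0<-Add1 | r0:Add1,r1:5,r2:7,r3:18
c4: CDB Add2=4; issue MUL r2<-Mul1 | r0:Add1,r1:5,r2:Mul1,r3:18
c5: issue MUL r2<-Mul2 | r0:Add1,r1:5,r2:Mul2,r3:18
c6: CDB Add1=-14; issue SUB r0<-Add1 | r0:Add1,r1:5,r2:Mul2,r3:18
c7: - | r0:Add1,r1:5,r2:Mul2,r3:18
c8: - | r0:Add1,r1:5,r2:Mul2,r3:18
c9: CDB Mul1=90 | r0:Add1,r1:5,r2:Mul2,r3:18
c10: - | r0:Add1,r1:5,r2:Mul2,r3:18
c11: - | r0:Add1,r1:5,r2:Mul2,r3:18
c12: - | r0:Add1,r1:5,r2:Mul2,r3:18
c13: - | r0:Add1,r1:5,r2:Mul2,r3:18
c14: CDB Mul2=-1260 | r0:Add1,r1:5,r2:-1260,r3:18
c15: - | r0:Add1,r1:5,r2:-1260,r3:18
c16: CDB Add1=-1278 | r0:-1278,r1:5,r2:-1260,r3:18

STATUS = VALUE -1278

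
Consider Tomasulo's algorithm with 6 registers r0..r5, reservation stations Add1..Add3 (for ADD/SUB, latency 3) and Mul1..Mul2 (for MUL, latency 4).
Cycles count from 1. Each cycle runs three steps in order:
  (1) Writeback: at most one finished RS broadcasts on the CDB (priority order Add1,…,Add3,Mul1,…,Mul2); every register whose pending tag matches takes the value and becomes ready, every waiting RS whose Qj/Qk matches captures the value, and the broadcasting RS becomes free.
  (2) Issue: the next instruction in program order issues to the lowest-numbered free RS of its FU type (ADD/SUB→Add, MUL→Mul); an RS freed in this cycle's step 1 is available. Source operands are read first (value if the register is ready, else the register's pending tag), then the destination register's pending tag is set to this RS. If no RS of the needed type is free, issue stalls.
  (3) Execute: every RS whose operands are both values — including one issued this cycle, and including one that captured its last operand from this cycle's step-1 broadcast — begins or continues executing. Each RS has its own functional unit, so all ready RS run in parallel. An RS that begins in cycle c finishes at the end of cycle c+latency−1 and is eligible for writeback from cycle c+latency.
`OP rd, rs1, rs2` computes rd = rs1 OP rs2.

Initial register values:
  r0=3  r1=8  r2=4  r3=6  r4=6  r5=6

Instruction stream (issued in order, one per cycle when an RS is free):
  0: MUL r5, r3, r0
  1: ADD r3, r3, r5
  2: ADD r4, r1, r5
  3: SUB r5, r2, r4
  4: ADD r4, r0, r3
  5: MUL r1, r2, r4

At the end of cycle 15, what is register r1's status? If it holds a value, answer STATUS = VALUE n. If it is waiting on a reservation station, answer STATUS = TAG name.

  c1: issue MUL r5<-Mul1  regs: r0:3,r1:8,r2:4,r3:6,r4:6,r5:Mul1
  c2: issue ADD r3<-Add1  regs: r0:3,r1:8,r2:4,r3:Add1,r4:6,r5:Mul1
  c3: issue ADD r4<-Add2  regs: r0:3,r1:8,r2:4,r3:Add1,r4:Add2,r5:Mul1
  c4: issue SUB r5<-Add3  regs: r0:3,r1:8,r2:4,r3:Add1,r4:Add2,r5:Add3
  c5: CDB Mul1=18; stall  regs: r0:3,r1:8,r2:4,r3:Add1,r4:Add2,r5:Add3
  c6: stall  regs: r0:3,r1:8,r2:4,r3:Add1,r4:Add2,r5:Add3
  c7: stall  regs: r0:3,r1:8,r2:4,r3:Add1,r4:Add2,r5:Add3
  c8: CDB Add1=24; issue ADD r4<-Add1  regs: r0:3,r1:8,r2:4,r3:24,r4:Add1,r5:Add3
  c9: CDB Add2=26; issue MUL r1<-Mul1  regs: r0:3,r1:Mul1,r2:4,r3:24,r4:Add1,r5:Add3
  c10: -  regs: r0:3,r1:Mul1,r2:4,r3:24,r4:Add1,r5:Add3
  c11: CDB Add1=27  regs: r0:3,r1:Mul1,r2:4,r3:24,r4:27,r5:Add3
  c12: CDB Add3=-22  regs: r0:3,r1:Mul1,r2:4,r3:24,r4:27,r5:-22
  c13: -  regs: r0:3,r1:Mul1,r2:4,r3:24,r4:27,r5:-22
  c14: -  regs: r0:3,r1:Mul1,r2:4,r3:24,r4:27,r5:-22
  c15: CDB Mul1=108  regs: r0:3,r1:108,r2:4,r3:24,r4:27,r5:-22

STATUS = VALUE 108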